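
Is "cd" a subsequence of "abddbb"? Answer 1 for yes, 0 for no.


Check if "cd" is a subsequence of "abddbb"
Greedy scan:
  Position 0 ('a'): no match needed
  Position 1 ('b'): no match needed
  Position 2 ('d'): no match needed
  Position 3 ('d'): no match needed
  Position 4 ('b'): no match needed
  Position 5 ('b'): no match needed
Only matched 0/2 characters => not a subsequence

0


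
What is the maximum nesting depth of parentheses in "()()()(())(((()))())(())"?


Input: "()()()(())(((()))())(())"
Tracking depth:
  Position 0 '(': depth becomes 1
  Position 1 ')': depth becomes 0
  Position 2 '(': depth becomes 1
  Position 3 ')': depth becomes 0
  Position 4 '(': depth becomes 1
  Position 5 ')': depth becomes 0
  Position 6 '(': depth becomes 1
  Position 7 '(': depth becomes 2
  Position 8 ')': depth becomes 1
  Position 9 ')': depth becomes 0
  Position 10 '(': depth becomes 1
  Position 11 '(': depth becomes 2
  Position 12 '(': depth becomes 3
  Position 13 '(': depth becomes 4
  Position 14 ')': depth becomes 3
  Position 15 ')': depth becomes 2
  Position 16 ')': depth becomes 1
  Position 17 '(': depth becomes 2
  Position 18 ')': depth becomes 1
  Position 19 ')': depth becomes 0
  Position 20 '(': depth becomes 1
  Position 21 '(': depth becomes 2
  Position 22 ')': depth becomes 1
  Position 23 ')': depth becomes 0
Maximum depth reached: 4

4


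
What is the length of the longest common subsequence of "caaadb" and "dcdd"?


LCS of "caaadb" and "dcdd"
DP table:
           d    c    d    d
      0    0    0    0    0
  c   0    0    1    1    1
  a   0    0    1    1    1
  a   0    0    1    1    1
  a   0    0    1    1    1
  d   0    1    1    2    2
  b   0    1    1    2    2
LCS length = dp[6][4] = 2

2


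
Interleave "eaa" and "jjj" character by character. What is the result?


Interleaving "eaa" and "jjj":
  Position 0: 'e' from first, 'j' from second => "ej"
  Position 1: 'a' from first, 'j' from second => "aj"
  Position 2: 'a' from first, 'j' from second => "aj"
Result: ejajaj

ejajaj


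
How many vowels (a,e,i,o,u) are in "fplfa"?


Input: fplfa
Checking each character:
  'f' at position 0: consonant
  'p' at position 1: consonant
  'l' at position 2: consonant
  'f' at position 3: consonant
  'a' at position 4: vowel (running total: 1)
Total vowels: 1

1


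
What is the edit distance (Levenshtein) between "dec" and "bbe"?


Computing edit distance: "dec" -> "bbe"
DP table:
           b    b    e
      0    1    2    3
  d   1    1    2    3
  e   2    2    2    2
  c   3    3    3    3
Edit distance = dp[3][3] = 3

3


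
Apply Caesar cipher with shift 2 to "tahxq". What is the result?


Caesar cipher: shift "tahxq" by 2
  't' (pos 19) + 2 = pos 21 = 'v'
  'a' (pos 0) + 2 = pos 2 = 'c'
  'h' (pos 7) + 2 = pos 9 = 'j'
  'x' (pos 23) + 2 = pos 25 = 'z'
  'q' (pos 16) + 2 = pos 18 = 's'
Result: vcjzs

vcjzs


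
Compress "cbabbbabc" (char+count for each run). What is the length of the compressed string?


Input: cbabbbabc
Runs:
  'c' x 1 => "c1"
  'b' x 1 => "b1"
  'a' x 1 => "a1"
  'b' x 3 => "b3"
  'a' x 1 => "a1"
  'b' x 1 => "b1"
  'c' x 1 => "c1"
Compressed: "c1b1a1b3a1b1c1"
Compressed length: 14

14


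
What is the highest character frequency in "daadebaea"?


Input: daadebaea
Character counts:
  'a': 4
  'b': 1
  'd': 2
  'e': 2
Maximum frequency: 4

4


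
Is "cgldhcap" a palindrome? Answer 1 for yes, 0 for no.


Input: cgldhcap
Reversed: pachdlgc
  Compare pos 0 ('c') with pos 7 ('p'): MISMATCH
  Compare pos 1 ('g') with pos 6 ('a'): MISMATCH
  Compare pos 2 ('l') with pos 5 ('c'): MISMATCH
  Compare pos 3 ('d') with pos 4 ('h'): MISMATCH
Result: not a palindrome

0


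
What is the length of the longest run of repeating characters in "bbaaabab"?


Input: "bbaaabab"
Scanning for longest run:
  Position 1 ('b'): continues run of 'b', length=2
  Position 2 ('a'): new char, reset run to 1
  Position 3 ('a'): continues run of 'a', length=2
  Position 4 ('a'): continues run of 'a', length=3
  Position 5 ('b'): new char, reset run to 1
  Position 6 ('a'): new char, reset run to 1
  Position 7 ('b'): new char, reset run to 1
Longest run: 'a' with length 3

3


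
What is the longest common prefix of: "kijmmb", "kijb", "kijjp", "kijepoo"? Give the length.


Words: kijmmb, kijb, kijjp, kijepoo
  Position 0: all 'k' => match
  Position 1: all 'i' => match
  Position 2: all 'j' => match
  Position 3: ('m', 'b', 'j', 'e') => mismatch, stop
LCP = "kij" (length 3)

3


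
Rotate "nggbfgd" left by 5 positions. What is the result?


Input: "nggbfgd", rotate left by 5
First 5 characters: "nggbf"
Remaining characters: "gd"
Concatenate remaining + first: "gd" + "nggbf" = "gdnggbf"

gdnggbf


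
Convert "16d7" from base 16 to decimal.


Input: "16d7" in base 16
Positional expansion:
  Digit '1' (value 1) x 16^3 = 4096
  Digit '6' (value 6) x 16^2 = 1536
  Digit 'd' (value 13) x 16^1 = 208
  Digit '7' (value 7) x 16^0 = 7
Sum = 5847

5847


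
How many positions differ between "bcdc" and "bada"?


Comparing "bcdc" and "bada" position by position:
  Position 0: 'b' vs 'b' => same
  Position 1: 'c' vs 'a' => DIFFER
  Position 2: 'd' vs 'd' => same
  Position 3: 'c' vs 'a' => DIFFER
Positions that differ: 2

2


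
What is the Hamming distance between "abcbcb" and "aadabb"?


Comparing "abcbcb" and "aadabb" position by position:
  Position 0: 'a' vs 'a' => same
  Position 1: 'b' vs 'a' => differ
  Position 2: 'c' vs 'd' => differ
  Position 3: 'b' vs 'a' => differ
  Position 4: 'c' vs 'b' => differ
  Position 5: 'b' vs 'b' => same
Total differences (Hamming distance): 4

4


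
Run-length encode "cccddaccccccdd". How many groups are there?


Input: cccddaccccccdd
Scanning for consecutive runs:
  Group 1: 'c' x 3 (positions 0-2)
  Group 2: 'd' x 2 (positions 3-4)
  Group 3: 'a' x 1 (positions 5-5)
  Group 4: 'c' x 6 (positions 6-11)
  Group 5: 'd' x 2 (positions 12-13)
Total groups: 5

5


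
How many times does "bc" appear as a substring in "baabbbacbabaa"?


Searching for "bc" in "baabbbacbabaa"
Scanning each position:
  Position 0: "ba" => no
  Position 1: "aa" => no
  Position 2: "ab" => no
  Position 3: "bb" => no
  Position 4: "bb" => no
  Position 5: "ba" => no
  Position 6: "ac" => no
  Position 7: "cb" => no
  Position 8: "ba" => no
  Position 9: "ab" => no
  Position 10: "ba" => no
  Position 11: "aa" => no
Total occurrences: 0

0


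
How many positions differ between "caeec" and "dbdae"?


Comparing "caeec" and "dbdae" position by position:
  Position 0: 'c' vs 'd' => DIFFER
  Position 1: 'a' vs 'b' => DIFFER
  Position 2: 'e' vs 'd' => DIFFER
  Position 3: 'e' vs 'a' => DIFFER
  Position 4: 'c' vs 'e' => DIFFER
Positions that differ: 5

5


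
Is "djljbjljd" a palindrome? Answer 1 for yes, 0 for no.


Input: djljbjljd
Reversed: djljbjljd
  Compare pos 0 ('d') with pos 8 ('d'): match
  Compare pos 1 ('j') with pos 7 ('j'): match
  Compare pos 2 ('l') with pos 6 ('l'): match
  Compare pos 3 ('j') with pos 5 ('j'): match
Result: palindrome

1


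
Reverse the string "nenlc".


Input: nenlc
Reading characters right to left:
  Position 4: 'c'
  Position 3: 'l'
  Position 2: 'n'
  Position 1: 'e'
  Position 0: 'n'
Reversed: clnen

clnen


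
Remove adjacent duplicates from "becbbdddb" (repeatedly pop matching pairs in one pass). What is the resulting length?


Input: becbbdddb
Stack-based adjacent duplicate removal:
  Read 'b': push. Stack: b
  Read 'e': push. Stack: be
  Read 'c': push. Stack: bec
  Read 'b': push. Stack: becb
  Read 'b': matches stack top 'b' => pop. Stack: bec
  Read 'd': push. Stack: becd
  Read 'd': matches stack top 'd' => pop. Stack: bec
  Read 'd': push. Stack: becd
  Read 'b': push. Stack: becdb
Final stack: "becdb" (length 5)

5


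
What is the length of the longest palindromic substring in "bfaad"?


Input: "bfaad"
Checking substrings for palindromes:
  [2:4] "aa" (len 2) => palindrome
Longest palindromic substring: "aa" with length 2

2


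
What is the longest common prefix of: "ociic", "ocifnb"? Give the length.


Words: ociic, ocifnb
  Position 0: all 'o' => match
  Position 1: all 'c' => match
  Position 2: all 'i' => match
  Position 3: ('i', 'f') => mismatch, stop
LCP = "oci" (length 3)

3


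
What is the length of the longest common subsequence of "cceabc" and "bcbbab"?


LCS of "cceabc" and "bcbbab"
DP table:
           b    c    b    b    a    b
      0    0    0    0    0    0    0
  c   0    0    1    1    1    1    1
  c   0    0    1    1    1    1    1
  e   0    0    1    1    1    1    1
  a   0    0    1    1    1    2    2
  b   0    1    1    2    2    2    3
  c   0    1    2    2    2    2    3
LCS length = dp[6][6] = 3

3


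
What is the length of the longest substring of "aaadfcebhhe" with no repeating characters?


Input: "aaadfcebhhe"
Sliding window (track last position of each char):
  Position 0 ('a'): window [0,0] length 1 -- new best
  Position 1 ('a'): repeat (last at 0), move window start to 1
  Position 1 ('a'): window [1,1] length 1
  Position 2 ('a'): repeat (last at 1), move window start to 2
  Position 2 ('a'): window [2,2] length 1
  Position 3 ('d'): window [2,3] length 2 -- new best
  Position 4 ('f'): window [2,4] length 3 -- new best
  Position 5 ('c'): window [2,5] length 4 -- new best
  Position 6 ('e'): window [2,6] length 5 -- new best
  Position 7 ('b'): window [2,7] length 6 -- new best
  Position 8 ('h'): window [2,8] length 7 -- new best
  Position 9 ('h'): repeat (last at 8), move window start to 9
  Position 9 ('h'): window [9,9] length 1
  Position 10 ('e'): window [9,10] length 2
Longest substring with no repeats: "adfcebh" with length 7

7


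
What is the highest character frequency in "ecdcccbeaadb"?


Input: ecdcccbeaadb
Character counts:
  'a': 2
  'b': 2
  'c': 4
  'd': 2
  'e': 2
Maximum frequency: 4

4


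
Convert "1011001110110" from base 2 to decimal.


Input: "1011001110110" in base 2
Positional expansion:
  Digit '1' (value 1) x 2^12 = 4096
  Digit '0' (value 0) x 2^11 = 0
  Digit '1' (value 1) x 2^10 = 1024
  Digit '1' (value 1) x 2^9 = 512
  Digit '0' (value 0) x 2^8 = 0
  Digit '0' (value 0) x 2^7 = 0
  Digit '1' (value 1) x 2^6 = 64
  Digit '1' (value 1) x 2^5 = 32
  Digit '1' (value 1) x 2^4 = 16
  Digit '0' (value 0) x 2^3 = 0
  Digit '1' (value 1) x 2^2 = 4
  Digit '1' (value 1) x 2^1 = 2
  Digit '0' (value 0) x 2^0 = 0
Sum = 5750

5750


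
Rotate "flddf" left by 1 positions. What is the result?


Input: "flddf", rotate left by 1
First 1 characters: "f"
Remaining characters: "lddf"
Concatenate remaining + first: "lddf" + "f" = "lddff"

lddff


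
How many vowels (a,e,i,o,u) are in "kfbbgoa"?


Input: kfbbgoa
Checking each character:
  'k' at position 0: consonant
  'f' at position 1: consonant
  'b' at position 2: consonant
  'b' at position 3: consonant
  'g' at position 4: consonant
  'o' at position 5: vowel (running total: 1)
  'a' at position 6: vowel (running total: 2)
Total vowels: 2

2


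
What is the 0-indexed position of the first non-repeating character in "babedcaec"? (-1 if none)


Input: babedcaec
Character frequencies:
  'a': 2
  'b': 2
  'c': 2
  'd': 1
  'e': 2
Scanning left to right for freq == 1:
  Position 0 ('b'): freq=2, skip
  Position 1 ('a'): freq=2, skip
  Position 2 ('b'): freq=2, skip
  Position 3 ('e'): freq=2, skip
  Position 4 ('d'): unique! => answer = 4

4


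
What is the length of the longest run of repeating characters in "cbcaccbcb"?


Input: "cbcaccbcb"
Scanning for longest run:
  Position 1 ('b'): new char, reset run to 1
  Position 2 ('c'): new char, reset run to 1
  Position 3 ('a'): new char, reset run to 1
  Position 4 ('c'): new char, reset run to 1
  Position 5 ('c'): continues run of 'c', length=2
  Position 6 ('b'): new char, reset run to 1
  Position 7 ('c'): new char, reset run to 1
  Position 8 ('b'): new char, reset run to 1
Longest run: 'c' with length 2

2


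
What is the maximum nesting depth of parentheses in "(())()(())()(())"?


Input: "(())()(())()(())"
Tracking depth:
  Position 0 '(': depth becomes 1
  Position 1 '(': depth becomes 2
  Position 2 ')': depth becomes 1
  Position 3 ')': depth becomes 0
  Position 4 '(': depth becomes 1
  Position 5 ')': depth becomes 0
  Position 6 '(': depth becomes 1
  Position 7 '(': depth becomes 2
  Position 8 ')': depth becomes 1
  Position 9 ')': depth becomes 0
  Position 10 '(': depth becomes 1
  Position 11 ')': depth becomes 0
  Position 12 '(': depth becomes 1
  Position 13 '(': depth becomes 2
  Position 14 ')': depth becomes 1
  Position 15 ')': depth becomes 0
Maximum depth reached: 2

2


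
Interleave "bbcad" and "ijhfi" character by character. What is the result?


Interleaving "bbcad" and "ijhfi":
  Position 0: 'b' from first, 'i' from second => "bi"
  Position 1: 'b' from first, 'j' from second => "bj"
  Position 2: 'c' from first, 'h' from second => "ch"
  Position 3: 'a' from first, 'f' from second => "af"
  Position 4: 'd' from first, 'i' from second => "di"
Result: bibjchafdi

bibjchafdi


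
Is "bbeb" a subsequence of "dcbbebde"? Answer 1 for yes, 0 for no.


Check if "bbeb" is a subsequence of "dcbbebde"
Greedy scan:
  Position 0 ('d'): no match needed
  Position 1 ('c'): no match needed
  Position 2 ('b'): matches sub[0] = 'b'
  Position 3 ('b'): matches sub[1] = 'b'
  Position 4 ('e'): matches sub[2] = 'e'
  Position 5 ('b'): matches sub[3] = 'b'
  Position 6 ('d'): no match needed
  Position 7 ('e'): no match needed
All 4 characters matched => is a subsequence

1


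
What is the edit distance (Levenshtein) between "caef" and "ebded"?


Computing edit distance: "caef" -> "ebded"
DP table:
           e    b    d    e    d
      0    1    2    3    4    5
  c   1    1    2    3    4    5
  a   2    2    2    3    4    5
  e   3    2    3    3    3    4
  f   4    3    3    4    4    4
Edit distance = dp[4][5] = 4

4


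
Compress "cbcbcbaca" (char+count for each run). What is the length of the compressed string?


Input: cbcbcbaca
Runs:
  'c' x 1 => "c1"
  'b' x 1 => "b1"
  'c' x 1 => "c1"
  'b' x 1 => "b1"
  'c' x 1 => "c1"
  'b' x 1 => "b1"
  'a' x 1 => "a1"
  'c' x 1 => "c1"
  'a' x 1 => "a1"
Compressed: "c1b1c1b1c1b1a1c1a1"
Compressed length: 18

18


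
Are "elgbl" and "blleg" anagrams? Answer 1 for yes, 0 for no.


Strings: "elgbl", "blleg"
Sorted first:  begll
Sorted second: begll
Sorted forms match => anagrams

1


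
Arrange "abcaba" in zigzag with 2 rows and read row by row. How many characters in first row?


Zigzag "abcaba" into 2 rows:
Placing characters:
  'a' => row 0
  'b' => row 1
  'c' => row 0
  'a' => row 1
  'b' => row 0
  'a' => row 1
Rows:
  Row 0: "acb"
  Row 1: "baa"
First row length: 3

3


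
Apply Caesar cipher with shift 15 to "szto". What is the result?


Caesar cipher: shift "szto" by 15
  's' (pos 18) + 15 = pos 7 = 'h'
  'z' (pos 25) + 15 = pos 14 = 'o'
  't' (pos 19) + 15 = pos 8 = 'i'
  'o' (pos 14) + 15 = pos 3 = 'd'
Result: hoid

hoid


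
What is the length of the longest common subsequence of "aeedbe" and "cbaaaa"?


LCS of "aeedbe" and "cbaaaa"
DP table:
           c    b    a    a    a    a
      0    0    0    0    0    0    0
  a   0    0    0    1    1    1    1
  e   0    0    0    1    1    1    1
  e   0    0    0    1    1    1    1
  d   0    0    0    1    1    1    1
  b   0    0    1    1    1    1    1
  e   0    0    1    1    1    1    1
LCS length = dp[6][6] = 1

1


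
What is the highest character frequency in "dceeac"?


Input: dceeac
Character counts:
  'a': 1
  'c': 2
  'd': 1
  'e': 2
Maximum frequency: 2

2


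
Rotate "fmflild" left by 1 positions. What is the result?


Input: "fmflild", rotate left by 1
First 1 characters: "f"
Remaining characters: "mflild"
Concatenate remaining + first: "mflild" + "f" = "mflildf"

mflildf


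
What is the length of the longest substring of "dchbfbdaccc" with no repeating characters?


Input: "dchbfbdaccc"
Sliding window (track last position of each char):
  Position 0 ('d'): window [0,0] length 1 -- new best
  Position 1 ('c'): window [0,1] length 2 -- new best
  Position 2 ('h'): window [0,2] length 3 -- new best
  Position 3 ('b'): window [0,3] length 4 -- new best
  Position 4 ('f'): window [0,4] length 5 -- new best
  Position 5 ('b'): repeat (last at 3), move window start to 4
  Position 5 ('b'): window [4,5] length 2
  Position 6 ('d'): window [4,6] length 3
  Position 7 ('a'): window [4,7] length 4
  Position 8 ('c'): window [4,8] length 5
  Position 9 ('c'): repeat (last at 8), move window start to 9
  Position 9 ('c'): window [9,9] length 1
  Position 10 ('c'): repeat (last at 9), move window start to 10
  Position 10 ('c'): window [10,10] length 1
Longest substring with no repeats: "dchbf" with length 5

5


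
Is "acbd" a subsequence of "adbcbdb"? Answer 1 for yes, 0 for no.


Check if "acbd" is a subsequence of "adbcbdb"
Greedy scan:
  Position 0 ('a'): matches sub[0] = 'a'
  Position 1 ('d'): no match needed
  Position 2 ('b'): no match needed
  Position 3 ('c'): matches sub[1] = 'c'
  Position 4 ('b'): matches sub[2] = 'b'
  Position 5 ('d'): matches sub[3] = 'd'
  Position 6 ('b'): no match needed
All 4 characters matched => is a subsequence

1


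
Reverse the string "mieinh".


Input: mieinh
Reading characters right to left:
  Position 5: 'h'
  Position 4: 'n'
  Position 3: 'i'
  Position 2: 'e'
  Position 1: 'i'
  Position 0: 'm'
Reversed: hnieim

hnieim


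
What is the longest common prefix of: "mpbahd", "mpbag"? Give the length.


Words: mpbahd, mpbag
  Position 0: all 'm' => match
  Position 1: all 'p' => match
  Position 2: all 'b' => match
  Position 3: all 'a' => match
  Position 4: ('h', 'g') => mismatch, stop
LCP = "mpba" (length 4)

4


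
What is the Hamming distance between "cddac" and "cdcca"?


Comparing "cddac" and "cdcca" position by position:
  Position 0: 'c' vs 'c' => same
  Position 1: 'd' vs 'd' => same
  Position 2: 'd' vs 'c' => differ
  Position 3: 'a' vs 'c' => differ
  Position 4: 'c' vs 'a' => differ
Total differences (Hamming distance): 3

3


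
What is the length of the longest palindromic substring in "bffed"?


Input: "bffed"
Checking substrings for palindromes:
  [1:3] "ff" (len 2) => palindrome
Longest palindromic substring: "ff" with length 2

2


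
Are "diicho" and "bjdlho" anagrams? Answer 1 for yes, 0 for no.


Strings: "diicho", "bjdlho"
Sorted first:  cdhiio
Sorted second: bdhjlo
Differ at position 0: 'c' vs 'b' => not anagrams

0


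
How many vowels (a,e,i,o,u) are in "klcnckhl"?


Input: klcnckhl
Checking each character:
  'k' at position 0: consonant
  'l' at position 1: consonant
  'c' at position 2: consonant
  'n' at position 3: consonant
  'c' at position 4: consonant
  'k' at position 5: consonant
  'h' at position 6: consonant
  'l' at position 7: consonant
Total vowels: 0

0


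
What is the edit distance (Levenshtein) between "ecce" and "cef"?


Computing edit distance: "ecce" -> "cef"
DP table:
           c    e    f
      0    1    2    3
  e   1    1    1    2
  c   2    1    2    2
  c   3    2    2    3
  e   4    3    2    3
Edit distance = dp[4][3] = 3

3


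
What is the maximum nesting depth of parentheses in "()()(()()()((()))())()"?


Input: "()()(()()()((()))())()"
Tracking depth:
  Position 0 '(': depth becomes 1
  Position 1 ')': depth becomes 0
  Position 2 '(': depth becomes 1
  Position 3 ')': depth becomes 0
  Position 4 '(': depth becomes 1
  Position 5 '(': depth becomes 2
  Position 6 ')': depth becomes 1
  Position 7 '(': depth becomes 2
  Position 8 ')': depth becomes 1
  Position 9 '(': depth becomes 2
  Position 10 ')': depth becomes 1
  Position 11 '(': depth becomes 2
  Position 12 '(': depth becomes 3
  Position 13 '(': depth becomes 4
  Position 14 ')': depth becomes 3
  Position 15 ')': depth becomes 2
  Position 16 ')': depth becomes 1
  Position 17 '(': depth becomes 2
  Position 18 ')': depth becomes 1
  Position 19 ')': depth becomes 0
  Position 20 '(': depth becomes 1
  Position 21 ')': depth becomes 0
Maximum depth reached: 4

4


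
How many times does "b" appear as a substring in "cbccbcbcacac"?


Searching for "b" in "cbccbcbcacac"
Scanning each position:
  Position 0: "c" => no
  Position 1: "b" => MATCH
  Position 2: "c" => no
  Position 3: "c" => no
  Position 4: "b" => MATCH
  Position 5: "c" => no
  Position 6: "b" => MATCH
  Position 7: "c" => no
  Position 8: "a" => no
  Position 9: "c" => no
  Position 10: "a" => no
  Position 11: "c" => no
Total occurrences: 3

3


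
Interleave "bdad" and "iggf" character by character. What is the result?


Interleaving "bdad" and "iggf":
  Position 0: 'b' from first, 'i' from second => "bi"
  Position 1: 'd' from first, 'g' from second => "dg"
  Position 2: 'a' from first, 'g' from second => "ag"
  Position 3: 'd' from first, 'f' from second => "df"
Result: bidgagdf

bidgagdf


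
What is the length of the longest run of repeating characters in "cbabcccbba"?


Input: "cbabcccbba"
Scanning for longest run:
  Position 1 ('b'): new char, reset run to 1
  Position 2 ('a'): new char, reset run to 1
  Position 3 ('b'): new char, reset run to 1
  Position 4 ('c'): new char, reset run to 1
  Position 5 ('c'): continues run of 'c', length=2
  Position 6 ('c'): continues run of 'c', length=3
  Position 7 ('b'): new char, reset run to 1
  Position 8 ('b'): continues run of 'b', length=2
  Position 9 ('a'): new char, reset run to 1
Longest run: 'c' with length 3

3


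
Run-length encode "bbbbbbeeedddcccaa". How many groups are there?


Input: bbbbbbeeedddcccaa
Scanning for consecutive runs:
  Group 1: 'b' x 6 (positions 0-5)
  Group 2: 'e' x 3 (positions 6-8)
  Group 3: 'd' x 3 (positions 9-11)
  Group 4: 'c' x 3 (positions 12-14)
  Group 5: 'a' x 2 (positions 15-16)
Total groups: 5

5


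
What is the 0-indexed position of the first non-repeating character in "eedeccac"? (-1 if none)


Input: eedeccac
Character frequencies:
  'a': 1
  'c': 3
  'd': 1
  'e': 3
Scanning left to right for freq == 1:
  Position 0 ('e'): freq=3, skip
  Position 1 ('e'): freq=3, skip
  Position 2 ('d'): unique! => answer = 2

2


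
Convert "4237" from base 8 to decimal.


Input: "4237" in base 8
Positional expansion:
  Digit '4' (value 4) x 8^3 = 2048
  Digit '2' (value 2) x 8^2 = 128
  Digit '3' (value 3) x 8^1 = 24
  Digit '7' (value 7) x 8^0 = 7
Sum = 2207

2207


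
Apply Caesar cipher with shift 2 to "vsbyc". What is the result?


Caesar cipher: shift "vsbyc" by 2
  'v' (pos 21) + 2 = pos 23 = 'x'
  's' (pos 18) + 2 = pos 20 = 'u'
  'b' (pos 1) + 2 = pos 3 = 'd'
  'y' (pos 24) + 2 = pos 0 = 'a'
  'c' (pos 2) + 2 = pos 4 = 'e'
Result: xudae

xudae


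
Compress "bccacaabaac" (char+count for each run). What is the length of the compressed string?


Input: bccacaabaac
Runs:
  'b' x 1 => "b1"
  'c' x 2 => "c2"
  'a' x 1 => "a1"
  'c' x 1 => "c1"
  'a' x 2 => "a2"
  'b' x 1 => "b1"
  'a' x 2 => "a2"
  'c' x 1 => "c1"
Compressed: "b1c2a1c1a2b1a2c1"
Compressed length: 16

16


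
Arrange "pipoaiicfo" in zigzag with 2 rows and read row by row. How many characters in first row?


Zigzag "pipoaiicfo" into 2 rows:
Placing characters:
  'p' => row 0
  'i' => row 1
  'p' => row 0
  'o' => row 1
  'a' => row 0
  'i' => row 1
  'i' => row 0
  'c' => row 1
  'f' => row 0
  'o' => row 1
Rows:
  Row 0: "ppaif"
  Row 1: "ioico"
First row length: 5

5


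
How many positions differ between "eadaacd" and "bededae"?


Comparing "eadaacd" and "bededae" position by position:
  Position 0: 'e' vs 'b' => DIFFER
  Position 1: 'a' vs 'e' => DIFFER
  Position 2: 'd' vs 'd' => same
  Position 3: 'a' vs 'e' => DIFFER
  Position 4: 'a' vs 'd' => DIFFER
  Position 5: 'c' vs 'a' => DIFFER
  Position 6: 'd' vs 'e' => DIFFER
Positions that differ: 6

6


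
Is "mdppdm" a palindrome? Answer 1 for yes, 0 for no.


Input: mdppdm
Reversed: mdppdm
  Compare pos 0 ('m') with pos 5 ('m'): match
  Compare pos 1 ('d') with pos 4 ('d'): match
  Compare pos 2 ('p') with pos 3 ('p'): match
Result: palindrome

1


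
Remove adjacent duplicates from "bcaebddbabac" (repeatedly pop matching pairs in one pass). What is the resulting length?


Input: bcaebddbabac
Stack-based adjacent duplicate removal:
  Read 'b': push. Stack: b
  Read 'c': push. Stack: bc
  Read 'a': push. Stack: bca
  Read 'e': push. Stack: bcae
  Read 'b': push. Stack: bcaeb
  Read 'd': push. Stack: bcaebd
  Read 'd': matches stack top 'd' => pop. Stack: bcaeb
  Read 'b': matches stack top 'b' => pop. Stack: bcae
  Read 'a': push. Stack: bcaea
  Read 'b': push. Stack: bcaeab
  Read 'a': push. Stack: bcaeaba
  Read 'c': push. Stack: bcaeabac
Final stack: "bcaeabac" (length 8)

8


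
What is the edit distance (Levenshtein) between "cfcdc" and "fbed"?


Computing edit distance: "cfcdc" -> "fbed"
DP table:
           f    b    e    d
      0    1    2    3    4
  c   1    1    2    3    4
  f   2    1    2    3    4
  c   3    2    2    3    4
  d   4    3    3    3    3
  c   5    4    4    4    4
Edit distance = dp[5][4] = 4

4


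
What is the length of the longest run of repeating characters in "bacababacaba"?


Input: "bacababacaba"
Scanning for longest run:
  Position 1 ('a'): new char, reset run to 1
  Position 2 ('c'): new char, reset run to 1
  Position 3 ('a'): new char, reset run to 1
  Position 4 ('b'): new char, reset run to 1
  Position 5 ('a'): new char, reset run to 1
  Position 6 ('b'): new char, reset run to 1
  Position 7 ('a'): new char, reset run to 1
  Position 8 ('c'): new char, reset run to 1
  Position 9 ('a'): new char, reset run to 1
  Position 10 ('b'): new char, reset run to 1
  Position 11 ('a'): new char, reset run to 1
Longest run: 'b' with length 1

1


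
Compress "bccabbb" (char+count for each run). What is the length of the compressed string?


Input: bccabbb
Runs:
  'b' x 1 => "b1"
  'c' x 2 => "c2"
  'a' x 1 => "a1"
  'b' x 3 => "b3"
Compressed: "b1c2a1b3"
Compressed length: 8

8


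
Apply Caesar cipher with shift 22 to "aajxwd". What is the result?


Caesar cipher: shift "aajxwd" by 22
  'a' (pos 0) + 22 = pos 22 = 'w'
  'a' (pos 0) + 22 = pos 22 = 'w'
  'j' (pos 9) + 22 = pos 5 = 'f'
  'x' (pos 23) + 22 = pos 19 = 't'
  'w' (pos 22) + 22 = pos 18 = 's'
  'd' (pos 3) + 22 = pos 25 = 'z'
Result: wwftsz

wwftsz


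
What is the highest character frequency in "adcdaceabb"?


Input: adcdaceabb
Character counts:
  'a': 3
  'b': 2
  'c': 2
  'd': 2
  'e': 1
Maximum frequency: 3

3


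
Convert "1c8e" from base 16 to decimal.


Input: "1c8e" in base 16
Positional expansion:
  Digit '1' (value 1) x 16^3 = 4096
  Digit 'c' (value 12) x 16^2 = 3072
  Digit '8' (value 8) x 16^1 = 128
  Digit 'e' (value 14) x 16^0 = 14
Sum = 7310

7310


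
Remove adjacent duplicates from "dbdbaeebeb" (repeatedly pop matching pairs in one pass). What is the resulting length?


Input: dbdbaeebeb
Stack-based adjacent duplicate removal:
  Read 'd': push. Stack: d
  Read 'b': push. Stack: db
  Read 'd': push. Stack: dbd
  Read 'b': push. Stack: dbdb
  Read 'a': push. Stack: dbdba
  Read 'e': push. Stack: dbdbae
  Read 'e': matches stack top 'e' => pop. Stack: dbdba
  Read 'b': push. Stack: dbdbab
  Read 'e': push. Stack: dbdbabe
  Read 'b': push. Stack: dbdbabeb
Final stack: "dbdbabeb" (length 8)

8


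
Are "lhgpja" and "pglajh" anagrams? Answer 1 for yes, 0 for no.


Strings: "lhgpja", "pglajh"
Sorted first:  aghjlp
Sorted second: aghjlp
Sorted forms match => anagrams

1


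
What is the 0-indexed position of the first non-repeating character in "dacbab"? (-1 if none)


Input: dacbab
Character frequencies:
  'a': 2
  'b': 2
  'c': 1
  'd': 1
Scanning left to right for freq == 1:
  Position 0 ('d'): unique! => answer = 0

0


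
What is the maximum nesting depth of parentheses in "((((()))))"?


Input: "((((()))))"
Tracking depth:
  Position 0 '(': depth becomes 1
  Position 1 '(': depth becomes 2
  Position 2 '(': depth becomes 3
  Position 3 '(': depth becomes 4
  Position 4 '(': depth becomes 5
  Position 5 ')': depth becomes 4
  Position 6 ')': depth becomes 3
  Position 7 ')': depth becomes 2
  Position 8 ')': depth becomes 1
  Position 9 ')': depth becomes 0
Maximum depth reached: 5

5


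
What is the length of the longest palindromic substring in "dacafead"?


Input: "dacafead"
Checking substrings for palindromes:
  [1:4] "aca" (len 3) => palindrome
Longest palindromic substring: "aca" with length 3

3


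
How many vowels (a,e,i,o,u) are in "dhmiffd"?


Input: dhmiffd
Checking each character:
  'd' at position 0: consonant
  'h' at position 1: consonant
  'm' at position 2: consonant
  'i' at position 3: vowel (running total: 1)
  'f' at position 4: consonant
  'f' at position 5: consonant
  'd' at position 6: consonant
Total vowels: 1

1


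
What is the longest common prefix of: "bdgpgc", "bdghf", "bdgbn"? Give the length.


Words: bdgpgc, bdghf, bdgbn
  Position 0: all 'b' => match
  Position 1: all 'd' => match
  Position 2: all 'g' => match
  Position 3: ('p', 'h', 'b') => mismatch, stop
LCP = "bdg" (length 3)

3


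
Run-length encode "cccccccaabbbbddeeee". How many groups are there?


Input: cccccccaabbbbddeeee
Scanning for consecutive runs:
  Group 1: 'c' x 7 (positions 0-6)
  Group 2: 'a' x 2 (positions 7-8)
  Group 3: 'b' x 4 (positions 9-12)
  Group 4: 'd' x 2 (positions 13-14)
  Group 5: 'e' x 4 (positions 15-18)
Total groups: 5

5


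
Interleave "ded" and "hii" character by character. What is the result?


Interleaving "ded" and "hii":
  Position 0: 'd' from first, 'h' from second => "dh"
  Position 1: 'e' from first, 'i' from second => "ei"
  Position 2: 'd' from first, 'i' from second => "di"
Result: dheidi

dheidi


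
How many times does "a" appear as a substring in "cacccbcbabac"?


Searching for "a" in "cacccbcbabac"
Scanning each position:
  Position 0: "c" => no
  Position 1: "a" => MATCH
  Position 2: "c" => no
  Position 3: "c" => no
  Position 4: "c" => no
  Position 5: "b" => no
  Position 6: "c" => no
  Position 7: "b" => no
  Position 8: "a" => MATCH
  Position 9: "b" => no
  Position 10: "a" => MATCH
  Position 11: "c" => no
Total occurrences: 3

3


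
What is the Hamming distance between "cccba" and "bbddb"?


Comparing "cccba" and "bbddb" position by position:
  Position 0: 'c' vs 'b' => differ
  Position 1: 'c' vs 'b' => differ
  Position 2: 'c' vs 'd' => differ
  Position 3: 'b' vs 'd' => differ
  Position 4: 'a' vs 'b' => differ
Total differences (Hamming distance): 5

5


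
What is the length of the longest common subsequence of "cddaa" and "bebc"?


LCS of "cddaa" and "bebc"
DP table:
           b    e    b    c
      0    0    0    0    0
  c   0    0    0    0    1
  d   0    0    0    0    1
  d   0    0    0    0    1
  a   0    0    0    0    1
  a   0    0    0    0    1
LCS length = dp[5][4] = 1

1


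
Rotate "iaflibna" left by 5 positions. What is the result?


Input: "iaflibna", rotate left by 5
First 5 characters: "iafli"
Remaining characters: "bna"
Concatenate remaining + first: "bna" + "iafli" = "bnaiafli"

bnaiafli


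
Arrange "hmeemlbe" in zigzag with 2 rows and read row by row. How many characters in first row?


Zigzag "hmeemlbe" into 2 rows:
Placing characters:
  'h' => row 0
  'm' => row 1
  'e' => row 0
  'e' => row 1
  'm' => row 0
  'l' => row 1
  'b' => row 0
  'e' => row 1
Rows:
  Row 0: "hemb"
  Row 1: "mele"
First row length: 4

4


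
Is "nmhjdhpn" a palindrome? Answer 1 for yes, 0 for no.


Input: nmhjdhpn
Reversed: nphdjhmn
  Compare pos 0 ('n') with pos 7 ('n'): match
  Compare pos 1 ('m') with pos 6 ('p'): MISMATCH
  Compare pos 2 ('h') with pos 5 ('h'): match
  Compare pos 3 ('j') with pos 4 ('d'): MISMATCH
Result: not a palindrome

0


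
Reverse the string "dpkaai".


Input: dpkaai
Reading characters right to left:
  Position 5: 'i'
  Position 4: 'a'
  Position 3: 'a'
  Position 2: 'k'
  Position 1: 'p'
  Position 0: 'd'
Reversed: iaakpd

iaakpd


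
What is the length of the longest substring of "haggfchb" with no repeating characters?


Input: "haggfchb"
Sliding window (track last position of each char):
  Position 0 ('h'): window [0,0] length 1 -- new best
  Position 1 ('a'): window [0,1] length 2 -- new best
  Position 2 ('g'): window [0,2] length 3 -- new best
  Position 3 ('g'): repeat (last at 2), move window start to 3
  Position 3 ('g'): window [3,3] length 1
  Position 4 ('f'): window [3,4] length 2
  Position 5 ('c'): window [3,5] length 3
  Position 6 ('h'): window [3,6] length 4 -- new best
  Position 7 ('b'): window [3,7] length 5 -- new best
Longest substring with no repeats: "gfchb" with length 5

5


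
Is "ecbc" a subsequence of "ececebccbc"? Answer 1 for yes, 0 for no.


Check if "ecbc" is a subsequence of "ececebccbc"
Greedy scan:
  Position 0 ('e'): matches sub[0] = 'e'
  Position 1 ('c'): matches sub[1] = 'c'
  Position 2 ('e'): no match needed
  Position 3 ('c'): no match needed
  Position 4 ('e'): no match needed
  Position 5 ('b'): matches sub[2] = 'b'
  Position 6 ('c'): matches sub[3] = 'c'
  Position 7 ('c'): no match needed
  Position 8 ('b'): no match needed
  Position 9 ('c'): no match needed
All 4 characters matched => is a subsequence

1


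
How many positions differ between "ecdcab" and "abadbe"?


Comparing "ecdcab" and "abadbe" position by position:
  Position 0: 'e' vs 'a' => DIFFER
  Position 1: 'c' vs 'b' => DIFFER
  Position 2: 'd' vs 'a' => DIFFER
  Position 3: 'c' vs 'd' => DIFFER
  Position 4: 'a' vs 'b' => DIFFER
  Position 5: 'b' vs 'e' => DIFFER
Positions that differ: 6

6


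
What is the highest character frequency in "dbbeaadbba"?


Input: dbbeaadbba
Character counts:
  'a': 3
  'b': 4
  'd': 2
  'e': 1
Maximum frequency: 4

4


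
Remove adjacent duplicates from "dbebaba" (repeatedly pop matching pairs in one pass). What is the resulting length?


Input: dbebaba
Stack-based adjacent duplicate removal:
  Read 'd': push. Stack: d
  Read 'b': push. Stack: db
  Read 'e': push. Stack: dbe
  Read 'b': push. Stack: dbeb
  Read 'a': push. Stack: dbeba
  Read 'b': push. Stack: dbebab
  Read 'a': push. Stack: dbebaba
Final stack: "dbebaba" (length 7)

7


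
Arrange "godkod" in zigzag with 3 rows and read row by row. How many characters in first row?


Zigzag "godkod" into 3 rows:
Placing characters:
  'g' => row 0
  'o' => row 1
  'd' => row 2
  'k' => row 1
  'o' => row 0
  'd' => row 1
Rows:
  Row 0: "go"
  Row 1: "okd"
  Row 2: "d"
First row length: 2

2


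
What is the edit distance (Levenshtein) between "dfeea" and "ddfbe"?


Computing edit distance: "dfeea" -> "ddfbe"
DP table:
           d    d    f    b    e
      0    1    2    3    4    5
  d   1    0    1    2    3    4
  f   2    1    1    1    2    3
  e   3    2    2    2    2    2
  e   4    3    3    3    3    2
  a   5    4    4    4    4    3
Edit distance = dp[5][5] = 3

3


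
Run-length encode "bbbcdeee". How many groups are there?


Input: bbbcdeee
Scanning for consecutive runs:
  Group 1: 'b' x 3 (positions 0-2)
  Group 2: 'c' x 1 (positions 3-3)
  Group 3: 'd' x 1 (positions 4-4)
  Group 4: 'e' x 3 (positions 5-7)
Total groups: 4

4


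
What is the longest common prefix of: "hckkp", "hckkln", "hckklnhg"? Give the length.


Words: hckkp, hckkln, hckklnhg
  Position 0: all 'h' => match
  Position 1: all 'c' => match
  Position 2: all 'k' => match
  Position 3: all 'k' => match
  Position 4: ('p', 'l', 'l') => mismatch, stop
LCP = "hckk" (length 4)

4


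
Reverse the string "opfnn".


Input: opfnn
Reading characters right to left:
  Position 4: 'n'
  Position 3: 'n'
  Position 2: 'f'
  Position 1: 'p'
  Position 0: 'o'
Reversed: nnfpo

nnfpo


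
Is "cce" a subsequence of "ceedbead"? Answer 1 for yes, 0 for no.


Check if "cce" is a subsequence of "ceedbead"
Greedy scan:
  Position 0 ('c'): matches sub[0] = 'c'
  Position 1 ('e'): no match needed
  Position 2 ('e'): no match needed
  Position 3 ('d'): no match needed
  Position 4 ('b'): no match needed
  Position 5 ('e'): no match needed
  Position 6 ('a'): no match needed
  Position 7 ('d'): no match needed
Only matched 1/3 characters => not a subsequence

0


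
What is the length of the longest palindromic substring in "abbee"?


Input: "abbee"
Checking substrings for palindromes:
  [1:3] "bb" (len 2) => palindrome
  [3:5] "ee" (len 2) => palindrome
Longest palindromic substring: "bb" with length 2

2


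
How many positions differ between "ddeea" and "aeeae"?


Comparing "ddeea" and "aeeae" position by position:
  Position 0: 'd' vs 'a' => DIFFER
  Position 1: 'd' vs 'e' => DIFFER
  Position 2: 'e' vs 'e' => same
  Position 3: 'e' vs 'a' => DIFFER
  Position 4: 'a' vs 'e' => DIFFER
Positions that differ: 4

4


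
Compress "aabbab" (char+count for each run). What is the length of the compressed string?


Input: aabbab
Runs:
  'a' x 2 => "a2"
  'b' x 2 => "b2"
  'a' x 1 => "a1"
  'b' x 1 => "b1"
Compressed: "a2b2a1b1"
Compressed length: 8

8


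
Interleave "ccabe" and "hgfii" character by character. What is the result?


Interleaving "ccabe" and "hgfii":
  Position 0: 'c' from first, 'h' from second => "ch"
  Position 1: 'c' from first, 'g' from second => "cg"
  Position 2: 'a' from first, 'f' from second => "af"
  Position 3: 'b' from first, 'i' from second => "bi"
  Position 4: 'e' from first, 'i' from second => "ei"
Result: chcgafbiei

chcgafbiei


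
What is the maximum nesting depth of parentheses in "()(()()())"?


Input: "()(()()())"
Tracking depth:
  Position 0 '(': depth becomes 1
  Position 1 ')': depth becomes 0
  Position 2 '(': depth becomes 1
  Position 3 '(': depth becomes 2
  Position 4 ')': depth becomes 1
  Position 5 '(': depth becomes 2
  Position 6 ')': depth becomes 1
  Position 7 '(': depth becomes 2
  Position 8 ')': depth becomes 1
  Position 9 ')': depth becomes 0
Maximum depth reached: 2

2


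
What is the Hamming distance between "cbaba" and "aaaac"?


Comparing "cbaba" and "aaaac" position by position:
  Position 0: 'c' vs 'a' => differ
  Position 1: 'b' vs 'a' => differ
  Position 2: 'a' vs 'a' => same
  Position 3: 'b' vs 'a' => differ
  Position 4: 'a' vs 'c' => differ
Total differences (Hamming distance): 4

4


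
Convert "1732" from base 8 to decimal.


Input: "1732" in base 8
Positional expansion:
  Digit '1' (value 1) x 8^3 = 512
  Digit '7' (value 7) x 8^2 = 448
  Digit '3' (value 3) x 8^1 = 24
  Digit '2' (value 2) x 8^0 = 2
Sum = 986

986


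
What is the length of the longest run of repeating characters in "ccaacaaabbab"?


Input: "ccaacaaabbab"
Scanning for longest run:
  Position 1 ('c'): continues run of 'c', length=2
  Position 2 ('a'): new char, reset run to 1
  Position 3 ('a'): continues run of 'a', length=2
  Position 4 ('c'): new char, reset run to 1
  Position 5 ('a'): new char, reset run to 1
  Position 6 ('a'): continues run of 'a', length=2
  Position 7 ('a'): continues run of 'a', length=3
  Position 8 ('b'): new char, reset run to 1
  Position 9 ('b'): continues run of 'b', length=2
  Position 10 ('a'): new char, reset run to 1
  Position 11 ('b'): new char, reset run to 1
Longest run: 'a' with length 3

3


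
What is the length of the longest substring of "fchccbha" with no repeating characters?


Input: "fchccbha"
Sliding window (track last position of each char):
  Position 0 ('f'): window [0,0] length 1 -- new best
  Position 1 ('c'): window [0,1] length 2 -- new best
  Position 2 ('h'): window [0,2] length 3 -- new best
  Position 3 ('c'): repeat (last at 1), move window start to 2
  Position 3 ('c'): window [2,3] length 2
  Position 4 ('c'): repeat (last at 3), move window start to 4
  Position 4 ('c'): window [4,4] length 1
  Position 5 ('b'): window [4,5] length 2
  Position 6 ('h'): window [4,6] length 3
  Position 7 ('a'): window [4,7] length 4 -- new best
Longest substring with no repeats: "cbha" with length 4

4
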